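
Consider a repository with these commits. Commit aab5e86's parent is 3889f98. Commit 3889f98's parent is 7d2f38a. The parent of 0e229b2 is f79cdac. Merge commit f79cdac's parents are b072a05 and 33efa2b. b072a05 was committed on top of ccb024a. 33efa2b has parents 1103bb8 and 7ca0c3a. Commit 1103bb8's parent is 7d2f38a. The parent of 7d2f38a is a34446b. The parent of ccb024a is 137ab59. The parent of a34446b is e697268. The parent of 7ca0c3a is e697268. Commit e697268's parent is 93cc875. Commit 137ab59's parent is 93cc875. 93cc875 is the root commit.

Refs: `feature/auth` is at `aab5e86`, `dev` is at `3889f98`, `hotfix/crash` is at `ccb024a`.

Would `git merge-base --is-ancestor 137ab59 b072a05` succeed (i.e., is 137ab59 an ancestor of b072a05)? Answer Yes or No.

Yes

Ancestors of b072a05 (commits reachable by following parents): {137ab59, 93cc875, b072a05, ccb024a}.
137ab59 is in that set, so it is an ancestor of b072a05.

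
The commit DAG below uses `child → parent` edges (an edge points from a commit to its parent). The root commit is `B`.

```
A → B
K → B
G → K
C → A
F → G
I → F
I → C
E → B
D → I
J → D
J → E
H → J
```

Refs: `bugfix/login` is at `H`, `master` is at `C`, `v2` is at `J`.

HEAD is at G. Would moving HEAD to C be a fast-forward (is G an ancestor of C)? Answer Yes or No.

No

A fast-forward from G to C is possible iff G is an ancestor of C.
Ancestors of C: {A, B, C}.
G is not among them, so fast-forward is not possible.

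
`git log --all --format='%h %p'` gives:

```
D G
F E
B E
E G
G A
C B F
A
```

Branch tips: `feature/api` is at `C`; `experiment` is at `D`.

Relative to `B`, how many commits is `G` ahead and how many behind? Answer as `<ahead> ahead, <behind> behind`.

0 ahead, 2 behind

Reachable from G: {A, G}.
Reachable from B: {A, B, E, G}.
Only in G's history (ahead): {} — 0.
Only in B's history (behind): {B, E} — 2.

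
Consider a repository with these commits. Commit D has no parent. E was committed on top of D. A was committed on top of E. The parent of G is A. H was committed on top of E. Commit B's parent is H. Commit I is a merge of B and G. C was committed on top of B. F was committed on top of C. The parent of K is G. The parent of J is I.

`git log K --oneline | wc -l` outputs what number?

Walking parent pointers from K: reachable set = {A, D, E, G, K}.
That is 5 commits.

5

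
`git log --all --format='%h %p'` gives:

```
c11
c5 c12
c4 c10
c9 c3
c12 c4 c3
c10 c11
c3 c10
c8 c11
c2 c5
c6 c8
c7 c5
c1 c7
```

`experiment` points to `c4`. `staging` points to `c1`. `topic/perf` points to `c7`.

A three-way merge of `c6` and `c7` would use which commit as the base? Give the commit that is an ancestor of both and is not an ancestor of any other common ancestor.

c11

Ancestors of c6: {c11, c6, c8}.
Ancestors of c7: {c10, c11, c12, c3, c4, c5, c7}.
Common ancestors: {c11}.
The only common ancestor is c11, so it is the merge base.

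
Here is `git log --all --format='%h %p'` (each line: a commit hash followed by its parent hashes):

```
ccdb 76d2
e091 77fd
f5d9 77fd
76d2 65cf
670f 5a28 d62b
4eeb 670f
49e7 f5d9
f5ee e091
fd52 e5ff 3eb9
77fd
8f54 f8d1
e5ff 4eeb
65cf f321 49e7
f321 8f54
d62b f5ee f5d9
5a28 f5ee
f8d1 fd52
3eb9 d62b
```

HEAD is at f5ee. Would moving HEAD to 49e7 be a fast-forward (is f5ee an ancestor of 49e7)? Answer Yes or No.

No

A fast-forward from f5ee to 49e7 is possible iff f5ee is an ancestor of 49e7.
Ancestors of 49e7: {49e7, 77fd, f5d9}.
f5ee is not among them, so fast-forward is not possible.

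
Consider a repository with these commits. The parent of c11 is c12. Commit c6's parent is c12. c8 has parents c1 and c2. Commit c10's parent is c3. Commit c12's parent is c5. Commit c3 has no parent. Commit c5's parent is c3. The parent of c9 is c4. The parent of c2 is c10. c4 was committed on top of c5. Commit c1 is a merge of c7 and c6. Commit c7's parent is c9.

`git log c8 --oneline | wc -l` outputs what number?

Walking parent pointers from c8: reachable set = {c1, c10, c12, c2, c3, c4, c5, c6, c7, c8, c9}.
That is 11 commits.

11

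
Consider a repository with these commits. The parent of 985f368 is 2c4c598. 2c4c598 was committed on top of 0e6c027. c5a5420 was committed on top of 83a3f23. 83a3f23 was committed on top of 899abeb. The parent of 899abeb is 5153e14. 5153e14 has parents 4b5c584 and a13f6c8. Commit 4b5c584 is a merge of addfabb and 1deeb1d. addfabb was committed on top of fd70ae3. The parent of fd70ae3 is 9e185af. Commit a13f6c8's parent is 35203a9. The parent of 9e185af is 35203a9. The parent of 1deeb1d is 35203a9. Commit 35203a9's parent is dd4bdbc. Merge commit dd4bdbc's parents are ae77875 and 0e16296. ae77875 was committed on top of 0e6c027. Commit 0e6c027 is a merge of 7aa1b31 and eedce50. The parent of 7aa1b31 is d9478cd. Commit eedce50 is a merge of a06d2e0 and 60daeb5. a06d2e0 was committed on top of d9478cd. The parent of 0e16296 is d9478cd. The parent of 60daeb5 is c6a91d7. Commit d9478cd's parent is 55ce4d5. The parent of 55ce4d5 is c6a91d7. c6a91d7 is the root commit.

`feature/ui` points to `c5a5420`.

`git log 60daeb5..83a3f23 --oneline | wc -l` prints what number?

Reachable from 83a3f23: {0e16296, 0e6c027, 1deeb1d, 35203a9, 4b5c584, 5153e14, 55ce4d5, 60daeb5, 7aa1b31, 83a3f23, 899abeb, 9e185af, a06d2e0, a13f6c8, addfabb, ae77875, c6a91d7, d9478cd, dd4bdbc, eedce50, fd70ae3}.
Reachable from 60daeb5: {60daeb5, c6a91d7}.
In 83a3f23's history but not 60daeb5's: {0e16296, 0e6c027, 1deeb1d, 35203a9, 4b5c584, 5153e14, 55ce4d5, 7aa1b31, 83a3f23, 899abeb, 9e185af, a06d2e0, a13f6c8, addfabb, ae77875, d9478cd, dd4bdbc, eedce50, fd70ae3} — 19 commits.

19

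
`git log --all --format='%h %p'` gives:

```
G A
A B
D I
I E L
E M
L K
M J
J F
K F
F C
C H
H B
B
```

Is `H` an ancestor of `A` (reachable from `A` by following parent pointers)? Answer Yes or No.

Ancestors of A: {A, B}.
H is not in that set, so it is not an ancestor of A.

No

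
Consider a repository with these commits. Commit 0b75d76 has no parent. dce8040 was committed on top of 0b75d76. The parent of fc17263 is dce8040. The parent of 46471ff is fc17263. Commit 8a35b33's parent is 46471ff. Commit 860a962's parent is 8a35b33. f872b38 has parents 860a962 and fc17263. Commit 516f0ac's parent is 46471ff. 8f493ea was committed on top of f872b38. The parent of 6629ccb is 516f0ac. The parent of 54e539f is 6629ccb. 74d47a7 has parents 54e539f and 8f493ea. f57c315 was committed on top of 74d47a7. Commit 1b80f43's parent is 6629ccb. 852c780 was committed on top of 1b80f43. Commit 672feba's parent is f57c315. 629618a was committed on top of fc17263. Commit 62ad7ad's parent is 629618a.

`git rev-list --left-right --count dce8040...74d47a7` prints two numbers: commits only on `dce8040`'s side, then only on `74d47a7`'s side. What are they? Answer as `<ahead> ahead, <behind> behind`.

0 ahead, 10 behind

Reachable from dce8040: {0b75d76, dce8040}.
Reachable from 74d47a7: {0b75d76, 46471ff, 516f0ac, 54e539f, 6629ccb, 74d47a7, 860a962, 8a35b33, 8f493ea, dce8040, f872b38, fc17263}.
Only in dce8040's history (ahead): {} — 0.
Only in 74d47a7's history (behind): {46471ff, 516f0ac, 54e539f, 6629ccb, 74d47a7, 860a962, 8a35b33, 8f493ea, f872b38, fc17263} — 10.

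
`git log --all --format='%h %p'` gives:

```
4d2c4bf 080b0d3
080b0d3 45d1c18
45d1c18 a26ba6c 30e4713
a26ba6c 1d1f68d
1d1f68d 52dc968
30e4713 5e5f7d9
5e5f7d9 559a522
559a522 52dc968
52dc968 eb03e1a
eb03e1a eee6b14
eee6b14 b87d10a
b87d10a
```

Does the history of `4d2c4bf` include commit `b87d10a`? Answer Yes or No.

Ancestors of 4d2c4bf (commits reachable by following parents): {080b0d3, 1d1f68d, 30e4713, 45d1c18, 4d2c4bf, 52dc968, 559a522, 5e5f7d9, a26ba6c, b87d10a, eb03e1a, eee6b14}.
b87d10a is in that set, so it is an ancestor of 4d2c4bf.

Yes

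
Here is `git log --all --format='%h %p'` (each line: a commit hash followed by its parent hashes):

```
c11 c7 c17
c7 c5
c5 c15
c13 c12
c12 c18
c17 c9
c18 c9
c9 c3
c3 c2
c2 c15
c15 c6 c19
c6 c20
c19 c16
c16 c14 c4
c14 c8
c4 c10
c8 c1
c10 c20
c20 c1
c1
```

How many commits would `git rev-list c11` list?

17

Walking parent pointers from c11: reachable set = {c1, c10, c11, c14, c15, c16, c17, c19, c2, c20, c3, c4, c5, c6, c7, c8, c9}.
That is 17 commits.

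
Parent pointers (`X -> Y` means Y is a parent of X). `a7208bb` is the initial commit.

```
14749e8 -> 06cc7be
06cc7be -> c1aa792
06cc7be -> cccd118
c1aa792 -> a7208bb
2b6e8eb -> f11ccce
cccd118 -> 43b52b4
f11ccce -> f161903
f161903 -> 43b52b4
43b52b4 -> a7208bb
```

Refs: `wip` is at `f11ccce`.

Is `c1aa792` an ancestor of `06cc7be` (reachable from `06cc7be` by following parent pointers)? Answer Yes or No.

Yes

Ancestors of 06cc7be (commits reachable by following parents): {06cc7be, 43b52b4, a7208bb, c1aa792, cccd118}.
c1aa792 is in that set, so it is an ancestor of 06cc7be.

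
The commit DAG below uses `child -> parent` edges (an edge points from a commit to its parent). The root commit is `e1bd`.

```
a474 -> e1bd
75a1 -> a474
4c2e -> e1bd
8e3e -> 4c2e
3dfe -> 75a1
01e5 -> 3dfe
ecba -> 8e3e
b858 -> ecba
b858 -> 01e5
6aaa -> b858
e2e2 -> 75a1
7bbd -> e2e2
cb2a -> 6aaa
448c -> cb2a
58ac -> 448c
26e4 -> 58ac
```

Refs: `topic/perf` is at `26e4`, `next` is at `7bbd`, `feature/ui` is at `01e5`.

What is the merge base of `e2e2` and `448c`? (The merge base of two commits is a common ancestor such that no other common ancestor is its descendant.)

Ancestors of e2e2: {75a1, a474, e1bd, e2e2}.
Ancestors of 448c: {01e5, 3dfe, 448c, 4c2e, 6aaa, 75a1, 8e3e, a474, b858, cb2a, e1bd, ecba}.
Common ancestors: {75a1, a474, e1bd}.
Among these, 75a1 is not an ancestor of any other common ancestor — it is the merge base.

75a1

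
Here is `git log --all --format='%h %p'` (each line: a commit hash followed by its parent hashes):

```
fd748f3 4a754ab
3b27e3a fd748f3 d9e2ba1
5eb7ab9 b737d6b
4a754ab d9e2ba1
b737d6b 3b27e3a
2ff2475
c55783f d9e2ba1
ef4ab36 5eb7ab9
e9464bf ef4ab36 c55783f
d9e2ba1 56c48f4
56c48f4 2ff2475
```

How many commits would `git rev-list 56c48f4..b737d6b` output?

Reachable from b737d6b: {2ff2475, 3b27e3a, 4a754ab, 56c48f4, b737d6b, d9e2ba1, fd748f3}.
Reachable from 56c48f4: {2ff2475, 56c48f4}.
In b737d6b's history but not 56c48f4's: {3b27e3a, 4a754ab, b737d6b, d9e2ba1, fd748f3} — 5 commits.

5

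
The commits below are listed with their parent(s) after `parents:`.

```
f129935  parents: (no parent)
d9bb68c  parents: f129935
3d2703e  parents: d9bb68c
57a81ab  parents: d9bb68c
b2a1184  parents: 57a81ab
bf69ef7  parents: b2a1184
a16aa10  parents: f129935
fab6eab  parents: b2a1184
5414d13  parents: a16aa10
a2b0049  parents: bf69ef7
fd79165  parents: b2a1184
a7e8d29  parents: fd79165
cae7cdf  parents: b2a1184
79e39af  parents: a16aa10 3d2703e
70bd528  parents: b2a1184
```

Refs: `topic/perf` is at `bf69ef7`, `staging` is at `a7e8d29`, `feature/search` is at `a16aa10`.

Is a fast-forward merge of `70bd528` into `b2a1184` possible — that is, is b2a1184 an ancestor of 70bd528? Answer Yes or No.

Yes

A fast-forward from b2a1184 to 70bd528 is possible iff b2a1184 is an ancestor of 70bd528.
Ancestors of 70bd528: {57a81ab, 70bd528, b2a1184, d9bb68c, f129935}.
b2a1184 is among them, so fast-forward is possible.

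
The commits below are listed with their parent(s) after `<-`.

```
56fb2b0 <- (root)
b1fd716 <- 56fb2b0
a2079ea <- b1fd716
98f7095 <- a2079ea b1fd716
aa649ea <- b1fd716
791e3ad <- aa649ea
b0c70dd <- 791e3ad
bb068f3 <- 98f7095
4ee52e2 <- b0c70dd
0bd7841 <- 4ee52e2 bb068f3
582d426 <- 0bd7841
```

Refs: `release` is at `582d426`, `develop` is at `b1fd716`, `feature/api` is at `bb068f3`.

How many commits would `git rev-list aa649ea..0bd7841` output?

7

Reachable from 0bd7841: {0bd7841, 4ee52e2, 56fb2b0, 791e3ad, 98f7095, a2079ea, aa649ea, b0c70dd, b1fd716, bb068f3}.
Reachable from aa649ea: {56fb2b0, aa649ea, b1fd716}.
In 0bd7841's history but not aa649ea's: {0bd7841, 4ee52e2, 791e3ad, 98f7095, a2079ea, b0c70dd, bb068f3} — 7 commits.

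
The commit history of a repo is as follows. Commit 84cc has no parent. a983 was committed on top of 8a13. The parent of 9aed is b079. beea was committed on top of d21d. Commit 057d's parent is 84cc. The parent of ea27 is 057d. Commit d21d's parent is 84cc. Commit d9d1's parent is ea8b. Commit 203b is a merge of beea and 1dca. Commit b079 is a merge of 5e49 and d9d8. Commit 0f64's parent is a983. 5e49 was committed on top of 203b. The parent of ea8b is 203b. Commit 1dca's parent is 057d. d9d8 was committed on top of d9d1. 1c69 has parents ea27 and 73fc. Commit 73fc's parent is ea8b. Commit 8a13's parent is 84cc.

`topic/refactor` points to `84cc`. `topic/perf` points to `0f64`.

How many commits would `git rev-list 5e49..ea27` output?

Reachable from ea27: {057d, 84cc, ea27}.
Reachable from 5e49: {057d, 1dca, 203b, 5e49, 84cc, beea, d21d}.
In ea27's history but not 5e49's: {ea27} — 1 commit.

1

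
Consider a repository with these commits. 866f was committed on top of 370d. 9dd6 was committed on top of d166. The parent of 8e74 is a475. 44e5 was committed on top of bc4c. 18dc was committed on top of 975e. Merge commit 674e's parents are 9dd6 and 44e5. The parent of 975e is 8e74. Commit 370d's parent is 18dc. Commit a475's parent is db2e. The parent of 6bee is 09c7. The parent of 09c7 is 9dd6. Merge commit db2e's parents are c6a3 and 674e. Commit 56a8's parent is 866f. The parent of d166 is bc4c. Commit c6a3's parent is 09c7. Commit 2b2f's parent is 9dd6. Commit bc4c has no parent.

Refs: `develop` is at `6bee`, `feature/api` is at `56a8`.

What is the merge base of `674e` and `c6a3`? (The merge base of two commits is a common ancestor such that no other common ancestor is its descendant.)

Ancestors of 674e: {44e5, 674e, 9dd6, bc4c, d166}.
Ancestors of c6a3: {09c7, 9dd6, bc4c, c6a3, d166}.
Common ancestors: {9dd6, bc4c, d166}.
Among these, 9dd6 is not an ancestor of any other common ancestor — it is the merge base.

9dd6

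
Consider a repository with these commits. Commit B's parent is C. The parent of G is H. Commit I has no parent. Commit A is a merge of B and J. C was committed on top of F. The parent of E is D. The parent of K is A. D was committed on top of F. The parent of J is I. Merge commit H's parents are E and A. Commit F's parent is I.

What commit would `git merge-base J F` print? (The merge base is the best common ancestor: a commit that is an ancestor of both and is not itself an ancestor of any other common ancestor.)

Ancestors of J: {I, J}.
Ancestors of F: {F, I}.
Common ancestors: {I}.
The only common ancestor is I, so it is the merge base.

I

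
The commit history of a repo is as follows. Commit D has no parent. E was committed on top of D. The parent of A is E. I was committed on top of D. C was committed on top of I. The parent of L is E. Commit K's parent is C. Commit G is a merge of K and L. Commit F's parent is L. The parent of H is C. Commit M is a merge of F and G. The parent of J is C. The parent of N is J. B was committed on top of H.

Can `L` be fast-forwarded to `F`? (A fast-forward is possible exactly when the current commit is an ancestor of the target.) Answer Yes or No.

A fast-forward from L to F is possible iff L is an ancestor of F.
Ancestors of F: {D, E, F, L}.
L is among them, so fast-forward is possible.

Yes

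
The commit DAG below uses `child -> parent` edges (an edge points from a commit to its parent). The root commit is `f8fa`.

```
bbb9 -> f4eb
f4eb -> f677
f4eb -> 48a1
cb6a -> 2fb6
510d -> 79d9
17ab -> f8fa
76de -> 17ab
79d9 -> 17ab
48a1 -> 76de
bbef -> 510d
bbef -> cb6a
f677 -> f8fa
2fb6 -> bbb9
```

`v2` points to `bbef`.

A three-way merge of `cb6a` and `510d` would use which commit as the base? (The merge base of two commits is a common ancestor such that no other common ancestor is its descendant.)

Ancestors of cb6a: {17ab, 2fb6, 48a1, 76de, bbb9, cb6a, f4eb, f677, f8fa}.
Ancestors of 510d: {17ab, 510d, 79d9, f8fa}.
Common ancestors: {17ab, f8fa}.
Among these, 17ab is not an ancestor of any other common ancestor — it is the merge base.

17ab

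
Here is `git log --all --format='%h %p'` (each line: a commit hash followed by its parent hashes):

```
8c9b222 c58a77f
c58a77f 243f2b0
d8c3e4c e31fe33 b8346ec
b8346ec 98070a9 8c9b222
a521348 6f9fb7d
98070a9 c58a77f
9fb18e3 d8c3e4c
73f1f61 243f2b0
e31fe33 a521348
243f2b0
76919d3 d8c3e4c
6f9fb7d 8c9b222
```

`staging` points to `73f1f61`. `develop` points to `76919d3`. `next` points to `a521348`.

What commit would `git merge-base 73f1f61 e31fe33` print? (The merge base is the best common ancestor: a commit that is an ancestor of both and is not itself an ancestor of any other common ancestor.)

Ancestors of 73f1f61: {243f2b0, 73f1f61}.
Ancestors of e31fe33: {243f2b0, 6f9fb7d, 8c9b222, a521348, c58a77f, e31fe33}.
Common ancestors: {243f2b0}.
The only common ancestor is 243f2b0, so it is the merge base.

243f2b0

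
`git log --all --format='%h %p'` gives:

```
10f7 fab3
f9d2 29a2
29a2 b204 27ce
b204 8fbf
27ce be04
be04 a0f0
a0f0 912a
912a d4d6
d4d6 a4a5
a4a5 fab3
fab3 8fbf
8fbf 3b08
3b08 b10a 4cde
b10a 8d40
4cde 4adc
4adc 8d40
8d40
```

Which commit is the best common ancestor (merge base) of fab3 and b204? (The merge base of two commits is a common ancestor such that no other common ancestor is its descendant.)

8fbf

Ancestors of fab3: {3b08, 4adc, 4cde, 8d40, 8fbf, b10a, fab3}.
Ancestors of b204: {3b08, 4adc, 4cde, 8d40, 8fbf, b10a, b204}.
Common ancestors: {3b08, 4adc, 4cde, 8d40, 8fbf, b10a}.
Among these, 8fbf is not an ancestor of any other common ancestor — it is the merge base.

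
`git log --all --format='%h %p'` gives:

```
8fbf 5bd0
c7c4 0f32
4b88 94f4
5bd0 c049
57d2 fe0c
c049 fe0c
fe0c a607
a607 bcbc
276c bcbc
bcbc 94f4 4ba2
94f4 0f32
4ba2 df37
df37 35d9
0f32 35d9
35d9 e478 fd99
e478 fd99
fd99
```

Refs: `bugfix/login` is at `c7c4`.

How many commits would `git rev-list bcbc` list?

8

Walking parent pointers from bcbc: reachable set = {0f32, 35d9, 4ba2, 94f4, bcbc, df37, e478, fd99}.
That is 8 commits.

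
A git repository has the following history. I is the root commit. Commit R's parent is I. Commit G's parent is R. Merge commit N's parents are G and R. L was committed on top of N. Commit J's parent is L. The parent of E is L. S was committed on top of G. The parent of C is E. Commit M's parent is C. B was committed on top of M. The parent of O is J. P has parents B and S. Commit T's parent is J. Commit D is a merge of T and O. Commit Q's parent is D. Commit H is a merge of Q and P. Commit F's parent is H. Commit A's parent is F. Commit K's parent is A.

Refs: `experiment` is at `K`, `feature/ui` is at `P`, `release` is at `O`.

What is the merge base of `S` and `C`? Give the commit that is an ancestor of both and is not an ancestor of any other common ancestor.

G

Ancestors of S: {G, I, R, S}.
Ancestors of C: {C, E, G, I, L, N, R}.
Common ancestors: {G, I, R}.
Among these, G is not an ancestor of any other common ancestor — it is the merge base.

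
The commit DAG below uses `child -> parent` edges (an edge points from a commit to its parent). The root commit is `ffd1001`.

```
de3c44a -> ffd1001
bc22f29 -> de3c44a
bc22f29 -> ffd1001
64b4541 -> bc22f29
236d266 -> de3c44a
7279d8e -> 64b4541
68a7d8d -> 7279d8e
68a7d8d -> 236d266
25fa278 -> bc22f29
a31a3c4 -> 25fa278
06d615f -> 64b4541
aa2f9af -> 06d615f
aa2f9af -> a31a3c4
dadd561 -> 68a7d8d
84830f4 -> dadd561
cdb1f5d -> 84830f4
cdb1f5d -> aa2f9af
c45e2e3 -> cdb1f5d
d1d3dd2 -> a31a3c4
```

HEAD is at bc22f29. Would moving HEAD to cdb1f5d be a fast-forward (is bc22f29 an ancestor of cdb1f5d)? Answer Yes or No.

A fast-forward from bc22f29 to cdb1f5d is possible iff bc22f29 is an ancestor of cdb1f5d.
Ancestors of cdb1f5d: {06d615f, 236d266, 25fa278, 64b4541, 68a7d8d, 7279d8e, 84830f4, a31a3c4, aa2f9af, bc22f29, cdb1f5d, dadd561, de3c44a, ffd1001}.
bc22f29 is among them, so fast-forward is possible.

Yes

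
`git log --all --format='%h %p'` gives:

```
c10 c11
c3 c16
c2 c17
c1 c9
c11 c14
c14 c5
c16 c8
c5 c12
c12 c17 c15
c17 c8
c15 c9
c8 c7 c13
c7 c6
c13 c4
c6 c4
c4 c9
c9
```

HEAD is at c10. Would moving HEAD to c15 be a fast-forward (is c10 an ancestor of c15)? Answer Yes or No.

No

A fast-forward from c10 to c15 is possible iff c10 is an ancestor of c15.
Ancestors of c15: {c15, c9}.
c10 is not among them, so fast-forward is not possible.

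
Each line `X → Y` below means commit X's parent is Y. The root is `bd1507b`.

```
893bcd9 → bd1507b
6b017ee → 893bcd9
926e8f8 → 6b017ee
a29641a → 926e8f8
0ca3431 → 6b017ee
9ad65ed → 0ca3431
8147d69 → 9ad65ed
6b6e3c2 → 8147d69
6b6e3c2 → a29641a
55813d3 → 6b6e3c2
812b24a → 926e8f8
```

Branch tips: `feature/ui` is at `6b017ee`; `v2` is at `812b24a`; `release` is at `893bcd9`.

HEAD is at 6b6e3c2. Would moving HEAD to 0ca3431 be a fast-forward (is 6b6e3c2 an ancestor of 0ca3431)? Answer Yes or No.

A fast-forward from 6b6e3c2 to 0ca3431 is possible iff 6b6e3c2 is an ancestor of 0ca3431.
Ancestors of 0ca3431: {0ca3431, 6b017ee, 893bcd9, bd1507b}.
6b6e3c2 is not among them, so fast-forward is not possible.

No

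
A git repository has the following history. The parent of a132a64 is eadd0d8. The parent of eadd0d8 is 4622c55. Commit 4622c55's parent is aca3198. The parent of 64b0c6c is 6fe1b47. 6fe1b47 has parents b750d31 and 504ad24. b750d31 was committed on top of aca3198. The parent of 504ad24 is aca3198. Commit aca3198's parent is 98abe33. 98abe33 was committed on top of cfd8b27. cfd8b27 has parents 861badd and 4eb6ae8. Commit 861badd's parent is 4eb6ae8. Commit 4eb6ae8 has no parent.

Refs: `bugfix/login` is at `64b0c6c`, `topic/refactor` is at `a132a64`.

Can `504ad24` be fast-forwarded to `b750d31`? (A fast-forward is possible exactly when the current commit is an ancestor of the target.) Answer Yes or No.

No

A fast-forward from 504ad24 to b750d31 is possible iff 504ad24 is an ancestor of b750d31.
Ancestors of b750d31: {4eb6ae8, 861badd, 98abe33, aca3198, b750d31, cfd8b27}.
504ad24 is not among them, so fast-forward is not possible.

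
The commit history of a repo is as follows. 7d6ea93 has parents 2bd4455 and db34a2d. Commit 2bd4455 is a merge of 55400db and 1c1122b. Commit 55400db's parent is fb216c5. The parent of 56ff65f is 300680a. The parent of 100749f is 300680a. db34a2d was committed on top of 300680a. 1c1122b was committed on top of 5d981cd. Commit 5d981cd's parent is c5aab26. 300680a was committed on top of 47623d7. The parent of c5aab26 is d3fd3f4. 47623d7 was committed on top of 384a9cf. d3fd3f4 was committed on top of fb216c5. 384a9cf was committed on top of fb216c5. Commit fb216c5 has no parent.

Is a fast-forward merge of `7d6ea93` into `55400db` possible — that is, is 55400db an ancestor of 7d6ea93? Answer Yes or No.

Yes

A fast-forward from 55400db to 7d6ea93 is possible iff 55400db is an ancestor of 7d6ea93.
Ancestors of 7d6ea93: {1c1122b, 2bd4455, 300680a, 384a9cf, 47623d7, 55400db, 5d981cd, 7d6ea93, c5aab26, d3fd3f4, db34a2d, fb216c5}.
55400db is among them, so fast-forward is possible.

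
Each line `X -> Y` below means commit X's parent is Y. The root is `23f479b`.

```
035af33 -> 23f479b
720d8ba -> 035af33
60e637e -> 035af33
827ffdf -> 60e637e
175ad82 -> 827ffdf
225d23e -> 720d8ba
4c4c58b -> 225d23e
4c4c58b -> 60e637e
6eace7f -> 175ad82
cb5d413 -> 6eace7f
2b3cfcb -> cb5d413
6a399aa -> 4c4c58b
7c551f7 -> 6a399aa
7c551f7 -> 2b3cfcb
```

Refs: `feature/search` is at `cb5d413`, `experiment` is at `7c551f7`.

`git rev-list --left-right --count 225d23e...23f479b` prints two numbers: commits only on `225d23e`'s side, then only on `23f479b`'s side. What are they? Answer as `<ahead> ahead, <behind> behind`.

3 ahead, 0 behind

Reachable from 225d23e: {035af33, 225d23e, 23f479b, 720d8ba}.
Reachable from 23f479b: {23f479b}.
Only in 225d23e's history (ahead): {035af33, 225d23e, 720d8ba} — 3.
Only in 23f479b's history (behind): {} — 0.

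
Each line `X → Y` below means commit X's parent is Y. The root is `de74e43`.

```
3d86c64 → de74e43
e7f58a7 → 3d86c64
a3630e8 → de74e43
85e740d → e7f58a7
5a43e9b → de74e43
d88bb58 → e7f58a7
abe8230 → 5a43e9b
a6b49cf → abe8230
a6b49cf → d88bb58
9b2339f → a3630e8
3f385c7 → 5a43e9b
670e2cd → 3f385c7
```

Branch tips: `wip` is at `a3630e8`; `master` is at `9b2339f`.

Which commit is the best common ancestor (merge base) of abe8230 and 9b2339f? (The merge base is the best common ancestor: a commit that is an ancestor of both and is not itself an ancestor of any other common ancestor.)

de74e43

Ancestors of abe8230: {5a43e9b, abe8230, de74e43}.
Ancestors of 9b2339f: {9b2339f, a3630e8, de74e43}.
Common ancestors: {de74e43}.
The only common ancestor is de74e43, so it is the merge base.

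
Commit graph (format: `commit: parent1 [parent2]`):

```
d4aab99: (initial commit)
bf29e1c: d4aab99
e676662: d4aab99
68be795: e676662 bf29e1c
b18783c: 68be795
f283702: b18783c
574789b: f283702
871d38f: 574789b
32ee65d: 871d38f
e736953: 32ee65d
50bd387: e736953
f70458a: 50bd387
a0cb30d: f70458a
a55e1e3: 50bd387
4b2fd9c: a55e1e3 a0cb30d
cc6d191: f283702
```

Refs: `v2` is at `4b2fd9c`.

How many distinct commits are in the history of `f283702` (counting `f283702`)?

Walking parent pointers from f283702: reachable set = {68be795, b18783c, bf29e1c, d4aab99, e676662, f283702}.
That is 6 commits.

6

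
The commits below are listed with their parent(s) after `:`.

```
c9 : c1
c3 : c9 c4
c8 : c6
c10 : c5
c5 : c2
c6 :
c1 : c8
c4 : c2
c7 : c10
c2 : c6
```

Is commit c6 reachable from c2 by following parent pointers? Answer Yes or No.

Yes

Ancestors of c2 (commits reachable by following parents): {c2, c6}.
c6 is in that set, so it is an ancestor of c2.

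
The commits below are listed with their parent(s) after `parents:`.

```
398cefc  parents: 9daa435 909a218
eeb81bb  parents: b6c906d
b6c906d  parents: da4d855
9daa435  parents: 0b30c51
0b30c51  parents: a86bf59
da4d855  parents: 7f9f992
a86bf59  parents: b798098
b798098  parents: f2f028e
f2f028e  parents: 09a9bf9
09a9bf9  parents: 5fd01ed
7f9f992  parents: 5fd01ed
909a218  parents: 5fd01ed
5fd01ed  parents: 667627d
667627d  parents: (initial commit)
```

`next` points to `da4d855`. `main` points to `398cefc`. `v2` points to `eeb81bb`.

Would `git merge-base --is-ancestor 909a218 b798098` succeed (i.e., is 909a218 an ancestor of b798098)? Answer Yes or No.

Ancestors of b798098: {09a9bf9, 5fd01ed, 667627d, b798098, f2f028e}.
909a218 is not in that set, so it is not an ancestor of b798098.

No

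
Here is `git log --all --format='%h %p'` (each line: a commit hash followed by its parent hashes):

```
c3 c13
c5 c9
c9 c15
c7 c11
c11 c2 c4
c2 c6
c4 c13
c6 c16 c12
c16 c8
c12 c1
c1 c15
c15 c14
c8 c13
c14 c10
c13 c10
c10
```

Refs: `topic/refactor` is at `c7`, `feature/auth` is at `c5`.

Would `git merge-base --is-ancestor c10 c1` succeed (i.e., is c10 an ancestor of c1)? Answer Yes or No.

Ancestors of c1 (commits reachable by following parents): {c1, c10, c14, c15}.
c10 is in that set, so it is an ancestor of c1.

Yes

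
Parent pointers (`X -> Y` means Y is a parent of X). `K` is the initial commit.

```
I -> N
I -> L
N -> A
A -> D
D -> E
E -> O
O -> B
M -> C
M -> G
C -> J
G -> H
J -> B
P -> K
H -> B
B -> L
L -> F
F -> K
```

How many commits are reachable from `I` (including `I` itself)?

Walking parent pointers from I: reachable set = {A, B, D, E, F, I, K, L, N, O}.
That is 10 commits.

10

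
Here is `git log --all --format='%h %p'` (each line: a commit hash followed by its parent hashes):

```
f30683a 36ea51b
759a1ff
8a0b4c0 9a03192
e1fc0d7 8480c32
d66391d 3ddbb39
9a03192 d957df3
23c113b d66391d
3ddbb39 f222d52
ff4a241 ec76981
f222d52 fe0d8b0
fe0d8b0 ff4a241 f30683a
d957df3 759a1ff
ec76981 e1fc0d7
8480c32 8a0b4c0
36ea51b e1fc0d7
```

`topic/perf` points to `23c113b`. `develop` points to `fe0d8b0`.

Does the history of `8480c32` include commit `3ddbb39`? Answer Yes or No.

Ancestors of 8480c32: {759a1ff, 8480c32, 8a0b4c0, 9a03192, d957df3}.
3ddbb39 is not in that set, so it is not an ancestor of 8480c32.

No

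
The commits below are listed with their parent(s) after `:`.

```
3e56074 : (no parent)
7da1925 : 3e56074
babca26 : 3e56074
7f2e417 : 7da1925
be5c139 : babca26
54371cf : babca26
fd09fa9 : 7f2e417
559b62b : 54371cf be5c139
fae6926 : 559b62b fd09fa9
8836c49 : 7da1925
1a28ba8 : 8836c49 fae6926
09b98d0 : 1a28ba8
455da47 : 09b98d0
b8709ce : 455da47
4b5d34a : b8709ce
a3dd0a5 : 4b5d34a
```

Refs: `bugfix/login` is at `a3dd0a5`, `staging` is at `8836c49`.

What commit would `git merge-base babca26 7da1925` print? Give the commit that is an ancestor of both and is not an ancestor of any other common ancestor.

Ancestors of babca26: {3e56074, babca26}.
Ancestors of 7da1925: {3e56074, 7da1925}.
Common ancestors: {3e56074}.
The only common ancestor is 3e56074, so it is the merge base.

3e56074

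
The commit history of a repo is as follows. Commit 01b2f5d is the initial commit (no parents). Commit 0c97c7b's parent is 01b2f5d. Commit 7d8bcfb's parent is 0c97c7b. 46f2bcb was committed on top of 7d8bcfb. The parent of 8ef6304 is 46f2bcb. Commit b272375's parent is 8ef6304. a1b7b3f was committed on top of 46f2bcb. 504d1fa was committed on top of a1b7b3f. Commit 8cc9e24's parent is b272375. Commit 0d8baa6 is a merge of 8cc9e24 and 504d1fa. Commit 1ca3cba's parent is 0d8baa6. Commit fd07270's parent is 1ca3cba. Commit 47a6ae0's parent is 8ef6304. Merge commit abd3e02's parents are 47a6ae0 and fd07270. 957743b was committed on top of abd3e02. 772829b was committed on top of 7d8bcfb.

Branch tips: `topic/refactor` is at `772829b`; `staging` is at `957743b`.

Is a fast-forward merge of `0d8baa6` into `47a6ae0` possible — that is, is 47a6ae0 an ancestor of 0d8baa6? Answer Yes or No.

A fast-forward from 47a6ae0 to 0d8baa6 is possible iff 47a6ae0 is an ancestor of 0d8baa6.
Ancestors of 0d8baa6: {01b2f5d, 0c97c7b, 0d8baa6, 46f2bcb, 504d1fa, 7d8bcfb, 8cc9e24, 8ef6304, a1b7b3f, b272375}.
47a6ae0 is not among them, so fast-forward is not possible.

No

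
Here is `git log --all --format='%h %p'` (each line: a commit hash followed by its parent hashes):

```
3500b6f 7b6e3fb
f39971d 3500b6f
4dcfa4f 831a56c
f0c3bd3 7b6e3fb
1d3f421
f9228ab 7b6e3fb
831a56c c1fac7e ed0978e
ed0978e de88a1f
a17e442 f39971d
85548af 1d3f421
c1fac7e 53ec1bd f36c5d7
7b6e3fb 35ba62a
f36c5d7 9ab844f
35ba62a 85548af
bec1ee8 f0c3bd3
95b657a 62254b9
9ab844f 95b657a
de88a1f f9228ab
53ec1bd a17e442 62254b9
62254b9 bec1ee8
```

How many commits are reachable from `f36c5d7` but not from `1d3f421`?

Reachable from f36c5d7: {1d3f421, 35ba62a, 62254b9, 7b6e3fb, 85548af, 95b657a, 9ab844f, bec1ee8, f0c3bd3, f36c5d7}.
Reachable from 1d3f421: {1d3f421}.
In f36c5d7's history but not 1d3f421's: {35ba62a, 62254b9, 7b6e3fb, 85548af, 95b657a, 9ab844f, bec1ee8, f0c3bd3, f36c5d7} — 9 commits.

9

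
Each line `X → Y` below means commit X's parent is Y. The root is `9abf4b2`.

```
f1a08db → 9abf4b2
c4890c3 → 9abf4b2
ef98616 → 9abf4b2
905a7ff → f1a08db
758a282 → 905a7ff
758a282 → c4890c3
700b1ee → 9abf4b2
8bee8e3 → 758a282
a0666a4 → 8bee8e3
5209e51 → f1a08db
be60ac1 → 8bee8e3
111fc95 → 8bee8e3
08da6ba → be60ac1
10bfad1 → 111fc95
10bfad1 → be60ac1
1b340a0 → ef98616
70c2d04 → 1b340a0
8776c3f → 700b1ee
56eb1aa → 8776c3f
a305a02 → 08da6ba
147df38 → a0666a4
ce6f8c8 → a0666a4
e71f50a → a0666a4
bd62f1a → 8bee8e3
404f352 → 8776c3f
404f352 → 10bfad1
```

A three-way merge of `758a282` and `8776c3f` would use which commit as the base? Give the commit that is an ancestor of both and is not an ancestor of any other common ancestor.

9abf4b2

Ancestors of 758a282: {758a282, 905a7ff, 9abf4b2, c4890c3, f1a08db}.
Ancestors of 8776c3f: {700b1ee, 8776c3f, 9abf4b2}.
Common ancestors: {9abf4b2}.
The only common ancestor is 9abf4b2, so it is the merge base.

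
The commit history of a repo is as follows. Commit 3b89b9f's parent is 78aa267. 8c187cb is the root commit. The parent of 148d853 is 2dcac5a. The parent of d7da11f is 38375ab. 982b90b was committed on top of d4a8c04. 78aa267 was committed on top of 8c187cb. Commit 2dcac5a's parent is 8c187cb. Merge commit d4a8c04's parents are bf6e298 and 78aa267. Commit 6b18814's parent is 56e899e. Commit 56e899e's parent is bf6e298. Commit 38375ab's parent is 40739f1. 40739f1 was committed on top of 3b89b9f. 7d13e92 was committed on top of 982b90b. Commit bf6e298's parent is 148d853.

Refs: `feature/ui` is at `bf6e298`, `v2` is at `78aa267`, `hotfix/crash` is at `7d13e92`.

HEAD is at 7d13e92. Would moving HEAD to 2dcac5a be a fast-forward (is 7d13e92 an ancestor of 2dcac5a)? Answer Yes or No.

No

A fast-forward from 7d13e92 to 2dcac5a is possible iff 7d13e92 is an ancestor of 2dcac5a.
Ancestors of 2dcac5a: {2dcac5a, 8c187cb}.
7d13e92 is not among them, so fast-forward is not possible.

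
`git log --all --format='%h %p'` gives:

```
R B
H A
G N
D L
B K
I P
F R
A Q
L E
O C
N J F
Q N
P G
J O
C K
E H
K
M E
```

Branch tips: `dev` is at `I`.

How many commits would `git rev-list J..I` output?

Reachable from I: {B, C, F, G, I, J, K, N, O, P, R}.
Reachable from J: {C, J, K, O}.
In I's history but not J's: {B, F, G, I, N, P, R} — 7 commits.

7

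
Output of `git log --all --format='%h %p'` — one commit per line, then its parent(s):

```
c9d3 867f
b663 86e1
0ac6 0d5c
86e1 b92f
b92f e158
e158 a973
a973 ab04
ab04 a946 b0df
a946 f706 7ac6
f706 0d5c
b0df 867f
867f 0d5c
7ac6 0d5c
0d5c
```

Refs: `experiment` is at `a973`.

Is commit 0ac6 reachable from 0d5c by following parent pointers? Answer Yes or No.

Ancestors of 0d5c: {0d5c}.
0ac6 is not in that set, so it is not an ancestor of 0d5c.

No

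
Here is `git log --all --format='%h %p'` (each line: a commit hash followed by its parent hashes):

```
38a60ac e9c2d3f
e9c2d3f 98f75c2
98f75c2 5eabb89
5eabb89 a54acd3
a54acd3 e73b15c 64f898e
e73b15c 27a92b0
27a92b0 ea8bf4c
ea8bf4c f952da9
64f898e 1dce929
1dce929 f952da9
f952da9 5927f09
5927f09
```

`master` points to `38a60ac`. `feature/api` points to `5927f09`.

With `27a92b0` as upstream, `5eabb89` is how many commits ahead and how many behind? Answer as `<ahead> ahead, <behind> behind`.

5 ahead, 0 behind

Reachable from 5eabb89: {1dce929, 27a92b0, 5927f09, 5eabb89, 64f898e, a54acd3, e73b15c, ea8bf4c, f952da9}.
Reachable from 27a92b0: {27a92b0, 5927f09, ea8bf4c, f952da9}.
Only in 5eabb89's history (ahead): {1dce929, 5eabb89, 64f898e, a54acd3, e73b15c} — 5.
Only in 27a92b0's history (behind): {} — 0.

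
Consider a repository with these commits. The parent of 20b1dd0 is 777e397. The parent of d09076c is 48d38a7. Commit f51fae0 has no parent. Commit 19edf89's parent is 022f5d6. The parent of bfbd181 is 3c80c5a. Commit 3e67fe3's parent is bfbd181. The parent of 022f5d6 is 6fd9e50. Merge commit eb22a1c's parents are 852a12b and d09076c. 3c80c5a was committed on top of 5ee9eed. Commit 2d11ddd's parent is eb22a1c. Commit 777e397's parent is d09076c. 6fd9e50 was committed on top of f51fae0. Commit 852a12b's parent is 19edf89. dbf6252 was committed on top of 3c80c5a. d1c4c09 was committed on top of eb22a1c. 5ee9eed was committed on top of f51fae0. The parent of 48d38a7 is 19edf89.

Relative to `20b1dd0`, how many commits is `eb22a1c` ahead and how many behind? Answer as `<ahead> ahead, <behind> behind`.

2 ahead, 2 behind

Reachable from eb22a1c: {022f5d6, 19edf89, 48d38a7, 6fd9e50, 852a12b, d09076c, eb22a1c, f51fae0}.
Reachable from 20b1dd0: {022f5d6, 19edf89, 20b1dd0, 48d38a7, 6fd9e50, 777e397, d09076c, f51fae0}.
Only in eb22a1c's history (ahead): {852a12b, eb22a1c} — 2.
Only in 20b1dd0's history (behind): {20b1dd0, 777e397} — 2.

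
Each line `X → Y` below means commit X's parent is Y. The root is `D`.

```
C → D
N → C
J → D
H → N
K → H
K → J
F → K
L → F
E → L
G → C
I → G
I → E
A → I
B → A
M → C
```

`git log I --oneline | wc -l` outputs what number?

Walking parent pointers from I: reachable set = {C, D, E, F, G, H, I, J, K, L, N}.
That is 11 commits.

11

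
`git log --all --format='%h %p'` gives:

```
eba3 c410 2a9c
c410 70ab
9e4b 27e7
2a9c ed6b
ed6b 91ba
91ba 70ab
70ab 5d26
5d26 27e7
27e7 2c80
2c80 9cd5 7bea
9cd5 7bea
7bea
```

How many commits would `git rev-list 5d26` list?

5

Walking parent pointers from 5d26: reachable set = {27e7, 2c80, 5d26, 7bea, 9cd5}.
That is 5 commits.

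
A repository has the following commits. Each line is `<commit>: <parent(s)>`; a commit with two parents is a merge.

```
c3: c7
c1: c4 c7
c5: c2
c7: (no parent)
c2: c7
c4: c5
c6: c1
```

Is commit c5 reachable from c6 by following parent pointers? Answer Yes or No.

Ancestors of c6 (commits reachable by following parents): {c1, c2, c4, c5, c6, c7}.
c5 is in that set, so it is an ancestor of c6.

Yes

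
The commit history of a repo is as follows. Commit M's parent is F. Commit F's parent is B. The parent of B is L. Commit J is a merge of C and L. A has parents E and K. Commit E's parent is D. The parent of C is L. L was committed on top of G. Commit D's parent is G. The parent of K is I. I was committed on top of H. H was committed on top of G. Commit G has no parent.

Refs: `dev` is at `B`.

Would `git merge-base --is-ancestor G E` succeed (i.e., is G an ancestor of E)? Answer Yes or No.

Ancestors of E (commits reachable by following parents): {D, E, G}.
G is in that set, so it is an ancestor of E.

Yes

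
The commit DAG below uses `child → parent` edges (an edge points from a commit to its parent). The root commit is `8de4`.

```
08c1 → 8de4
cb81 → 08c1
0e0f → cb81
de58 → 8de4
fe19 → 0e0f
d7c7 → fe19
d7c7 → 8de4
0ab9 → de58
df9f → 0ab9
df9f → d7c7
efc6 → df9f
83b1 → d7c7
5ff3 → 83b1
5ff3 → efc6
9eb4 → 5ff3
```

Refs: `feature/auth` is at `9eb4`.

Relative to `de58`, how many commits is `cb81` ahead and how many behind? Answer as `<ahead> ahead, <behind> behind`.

2 ahead, 1 behind

Reachable from cb81: {08c1, 8de4, cb81}.
Reachable from de58: {8de4, de58}.
Only in cb81's history (ahead): {08c1, cb81} — 2.
Only in de58's history (behind): {de58} — 1.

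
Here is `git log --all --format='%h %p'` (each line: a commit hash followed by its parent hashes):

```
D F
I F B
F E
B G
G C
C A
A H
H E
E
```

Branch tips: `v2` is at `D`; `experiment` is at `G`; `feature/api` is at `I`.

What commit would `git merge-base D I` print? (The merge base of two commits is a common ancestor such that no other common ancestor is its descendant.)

Ancestors of D: {D, E, F}.
Ancestors of I: {A, B, C, E, F, G, H, I}.
Common ancestors: {E, F}.
Among these, F is not an ancestor of any other common ancestor — it is the merge base.

F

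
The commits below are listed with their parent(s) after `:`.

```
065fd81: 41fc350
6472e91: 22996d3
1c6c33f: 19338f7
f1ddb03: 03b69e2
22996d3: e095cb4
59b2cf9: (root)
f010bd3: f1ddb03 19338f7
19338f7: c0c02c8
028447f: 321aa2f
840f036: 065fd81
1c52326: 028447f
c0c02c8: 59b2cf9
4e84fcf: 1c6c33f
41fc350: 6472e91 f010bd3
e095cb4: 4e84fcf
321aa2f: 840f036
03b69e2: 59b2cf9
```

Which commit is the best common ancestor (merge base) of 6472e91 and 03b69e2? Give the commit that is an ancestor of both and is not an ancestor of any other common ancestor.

59b2cf9

Ancestors of 6472e91: {19338f7, 1c6c33f, 22996d3, 4e84fcf, 59b2cf9, 6472e91, c0c02c8, e095cb4}.
Ancestors of 03b69e2: {03b69e2, 59b2cf9}.
Common ancestors: {59b2cf9}.
The only common ancestor is 59b2cf9, so it is the merge base.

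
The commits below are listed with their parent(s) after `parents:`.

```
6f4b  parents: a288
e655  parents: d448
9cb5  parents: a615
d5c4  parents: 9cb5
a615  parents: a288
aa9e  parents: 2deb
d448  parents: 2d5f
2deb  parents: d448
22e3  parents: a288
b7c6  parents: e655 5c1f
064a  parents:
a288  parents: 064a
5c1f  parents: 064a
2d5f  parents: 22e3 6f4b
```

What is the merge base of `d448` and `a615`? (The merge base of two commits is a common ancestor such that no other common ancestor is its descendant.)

Ancestors of d448: {064a, 22e3, 2d5f, 6f4b, a288, d448}.
Ancestors of a615: {064a, a288, a615}.
Common ancestors: {064a, a288}.
Among these, a288 is not an ancestor of any other common ancestor — it is the merge base.

a288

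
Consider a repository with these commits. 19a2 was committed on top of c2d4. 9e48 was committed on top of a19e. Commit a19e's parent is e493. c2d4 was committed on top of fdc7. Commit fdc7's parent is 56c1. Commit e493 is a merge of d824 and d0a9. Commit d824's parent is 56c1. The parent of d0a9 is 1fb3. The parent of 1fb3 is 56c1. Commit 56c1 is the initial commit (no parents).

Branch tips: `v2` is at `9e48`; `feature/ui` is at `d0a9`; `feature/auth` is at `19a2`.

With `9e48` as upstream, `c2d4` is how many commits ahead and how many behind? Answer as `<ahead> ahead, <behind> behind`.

2 ahead, 6 behind

Reachable from c2d4: {56c1, c2d4, fdc7}.
Reachable from 9e48: {1fb3, 56c1, 9e48, a19e, d0a9, d824, e493}.
Only in c2d4's history (ahead): {c2d4, fdc7} — 2.
Only in 9e48's history (behind): {1fb3, 9e48, a19e, d0a9, d824, e493} — 6.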